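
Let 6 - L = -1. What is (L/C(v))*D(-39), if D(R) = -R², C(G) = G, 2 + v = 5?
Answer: -3549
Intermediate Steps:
v = 3 (v = -2 + 5 = 3)
L = 7 (L = 6 - 1*(-1) = 6 + 1 = 7)
(L/C(v))*D(-39) = (7/3)*(-1*(-39)²) = (7*(⅓))*(-1*1521) = (7/3)*(-1521) = -3549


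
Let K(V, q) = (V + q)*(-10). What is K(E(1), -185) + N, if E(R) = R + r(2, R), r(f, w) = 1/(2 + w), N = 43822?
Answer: 136976/3 ≈ 45659.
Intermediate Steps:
E(R) = R + 1/(2 + R)
K(V, q) = -10*V - 10*q
K(E(1), -185) + N = (-10*(1 + 1*(2 + 1))/(2 + 1) - 10*(-185)) + 43822 = (-10*(1 + 1*3)/3 + 1850) + 43822 = (-10*(1 + 3)/3 + 1850) + 43822 = (-10*4/3 + 1850) + 43822 = (-40/3 + 1850) + 43822 = 5510/3 + 43822 = 136976/3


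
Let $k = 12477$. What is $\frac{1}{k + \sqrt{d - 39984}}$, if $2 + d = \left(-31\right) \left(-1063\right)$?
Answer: $\frac{12477}{155682562} - \frac{i \sqrt{7033}}{155682562} \approx 8.0144 \cdot 10^{-5} - 5.3868 \cdot 10^{-7} i$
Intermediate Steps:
$d = 32951$ ($d = -2 - -32953 = -2 + 32953 = 32951$)
$\frac{1}{k + \sqrt{d - 39984}} = \frac{1}{12477 + \sqrt{32951 - 39984}} = \frac{1}{12477 + \sqrt{-7033}} = \frac{1}{12477 + i \sqrt{7033}}$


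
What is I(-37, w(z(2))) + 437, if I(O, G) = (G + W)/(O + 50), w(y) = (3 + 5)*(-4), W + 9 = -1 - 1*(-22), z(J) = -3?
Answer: 5661/13 ≈ 435.46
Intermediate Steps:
W = 12 (W = -9 + (-1 - 1*(-22)) = -9 + (-1 + 22) = -9 + 21 = 12)
w(y) = -32 (w(y) = 8*(-4) = -32)
I(O, G) = (12 + G)/(50 + O) (I(O, G) = (G + 12)/(O + 50) = (12 + G)/(50 + O))
I(-37, w(z(2))) + 437 = (12 - 32)/(50 - 37) + 437 = -20/13 + 437 = 5661/13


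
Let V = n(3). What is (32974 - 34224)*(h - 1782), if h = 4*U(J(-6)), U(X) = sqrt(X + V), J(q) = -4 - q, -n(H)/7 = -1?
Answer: 2212500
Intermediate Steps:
n(H) = 7 (n(H) = -7*(-1) = 7)
V = 7
U(X) = sqrt(7 + X) (U(X) = sqrt(X + 7) = sqrt(7 + X))
h = 12 (h = 4*sqrt(7 + (-4 - 1*(-6))) = 4*sqrt(7 + (-4 + 6)) = 4*sqrt(7 + 2) = 4*sqrt(9) = 4*3 = 12)
(32974 - 34224)*(h - 1782) = (32974 - 34224)*(12 - 1782) = -1250*(-1770) = 2212500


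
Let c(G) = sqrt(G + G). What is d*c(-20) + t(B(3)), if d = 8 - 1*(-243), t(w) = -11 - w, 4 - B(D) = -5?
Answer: -20 + 502*I*sqrt(10) ≈ -20.0 + 1587.5*I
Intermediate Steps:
c(G) = sqrt(2)*sqrt(G) (c(G) = sqrt(2*G) = sqrt(2)*sqrt(G))
B(D) = 9 (B(D) = 4 - 1*(-5) = 4 + 5 = 9)
d = 251 (d = 8 + 243 = 251)
d*c(-20) + t(B(3)) = 251*(sqrt(2)*sqrt(-20)) + (-11 - 1*9) = 251*(sqrt(2)*(2*I*sqrt(5))) + (-11 - 9) = 251*(2*I*sqrt(10)) - 20 = 502*I*sqrt(10) - 20 = -20 + 502*I*sqrt(10)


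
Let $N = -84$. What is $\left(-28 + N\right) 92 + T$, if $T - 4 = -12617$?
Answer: $-22917$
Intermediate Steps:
$T = -12613$ ($T = 4 - 12617 = -12613$)
$\left(-28 + N\right) 92 + T = \left(-28 - 84\right) 92 - 12613 = \left(-112\right) 92 - 12613 = -10304 - 12613 = -22917$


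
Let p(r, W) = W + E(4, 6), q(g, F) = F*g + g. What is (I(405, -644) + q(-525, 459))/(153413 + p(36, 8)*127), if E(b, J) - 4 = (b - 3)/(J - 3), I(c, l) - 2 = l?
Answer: -363213/232469 ≈ -1.5624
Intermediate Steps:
q(g, F) = g + F*g
I(c, l) = 2 + l
E(b, J) = 4 + (-3 + b)/(-3 + J) (E(b, J) = 4 + (b - 3)/(J - 3) = 4 + (-3 + b)/(-3 + J))
p(r, W) = 13/3 + W (p(r, W) = W + (-15 + 4 + 4*6)/(-3 + 6) = W + (-15 + 4 + 24)/3 = W + (⅓)*13 = W + 13/3 = 13/3 + W)
(I(405, -644) + q(-525, 459))/(153413 + p(36, 8)*127) = ((2 - 644) - 525*(1 + 459))/(153413 + (13/3 + 8)*127) = (-642 - 525*460)/(153413 + (37/3)*127) = (-642 - 241500)/(153413 + 4699/3) = -242142/464938/3 = -242142*3/464938 = -363213/232469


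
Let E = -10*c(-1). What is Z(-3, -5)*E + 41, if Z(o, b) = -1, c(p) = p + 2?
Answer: 51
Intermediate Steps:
c(p) = 2 + p
E = -10 (E = -10*(2 - 1) = -10*1 = -10)
Z(-3, -5)*E + 41 = -1*(-10) + 41 = 10 + 41 = 51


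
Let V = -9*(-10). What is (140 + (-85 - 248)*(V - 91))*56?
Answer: 26488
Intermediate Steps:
V = 90
(140 + (-85 - 248)*(V - 91))*56 = (140 + (-85 - 248)*(90 - 91))*56 = (140 - 333*(-1))*56 = (140 + 333)*56 = 473*56 = 26488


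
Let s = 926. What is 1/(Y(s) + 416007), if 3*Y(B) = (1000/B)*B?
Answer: 3/1249021 ≈ 2.4019e-6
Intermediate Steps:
Y(B) = 1000/3 (Y(B) = ((1000/B)*B)/3 = (⅓)*1000 = 1000/3)
1/(Y(s) + 416007) = 1/(1000/3 + 416007) = 1/(1249021/3) = 3/1249021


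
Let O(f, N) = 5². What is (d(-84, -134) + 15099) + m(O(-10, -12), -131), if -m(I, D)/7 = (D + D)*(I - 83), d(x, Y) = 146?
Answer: -91127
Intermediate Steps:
O(f, N) = 25
m(I, D) = -14*D*(-83 + I) (m(I, D) = -7*(D + D)*(I - 83) = -7*2*D*(-83 + I) = -14*D*(-83 + I))
(d(-84, -134) + 15099) + m(O(-10, -12), -131) = (146 + 15099) + 14*(-131)*(83 - 1*25) = 15245 + 14*(-131)*(83 - 25) = 15245 + 14*(-131)*58 = 15245 - 106372 = -91127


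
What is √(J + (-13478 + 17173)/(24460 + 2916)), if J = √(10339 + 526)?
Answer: √(6322145 + 46840336*√10865)/6844 ≈ 10.216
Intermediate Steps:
J = √10865 ≈ 104.24
√(J + (-13478 + 17173)/(24460 + 2916)) = √(√10865 + (-13478 + 17173)/(24460 + 2916)) = √(√10865 + 3695/27376) = √(3695/27376 + √10865)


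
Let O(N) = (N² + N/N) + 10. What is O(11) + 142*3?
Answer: 558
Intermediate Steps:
O(N) = 11 + N² (O(N) = (N² + 1) + 10 = (1 + N²) + 10 = 11 + N²)
O(11) + 142*3 = (11 + 11²) + 142*3 = (11 + 121) + 426 = 132 + 426 = 558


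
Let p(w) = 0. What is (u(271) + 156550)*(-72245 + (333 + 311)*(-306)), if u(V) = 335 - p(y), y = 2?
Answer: -42250542465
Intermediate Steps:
u(V) = 335 (u(V) = 335 - 1*0 = 335 + 0 = 335)
(u(271) + 156550)*(-72245 + (333 + 311)*(-306)) = (335 + 156550)*(-72245 + (333 + 311)*(-306)) = 156885*(-72245 + 644*(-306)) = 156885*(-72245 - 197064) = 156885*(-269309) = -42250542465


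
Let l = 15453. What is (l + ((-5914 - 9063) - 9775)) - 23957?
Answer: -33256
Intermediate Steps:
(l + ((-5914 - 9063) - 9775)) - 23957 = (15453 + ((-5914 - 9063) - 9775)) - 23957 = (15453 + (-14977 - 9775)) - 23957 = (15453 - 24752) - 23957 = -9299 - 23957 = -33256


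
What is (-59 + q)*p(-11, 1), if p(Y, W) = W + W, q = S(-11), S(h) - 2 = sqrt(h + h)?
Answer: -114 + 2*I*sqrt(22) ≈ -114.0 + 9.3808*I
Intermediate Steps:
S(h) = 2 + sqrt(2)*sqrt(h) (S(h) = 2 + sqrt(h + h) = 2 + sqrt(2*h) = 2 + sqrt(2)*sqrt(h))
q = 2 + I*sqrt(22) (q = 2 + sqrt(2)*sqrt(-11) = 2 + sqrt(2)*(I*sqrt(11)) = 2 + I*sqrt(22) ≈ 2.0 + 4.6904*I)
p(Y, W) = 2*W
(-59 + q)*p(-11, 1) = (-59 + (2 + I*sqrt(22)))*(2*1) = (-57 + I*sqrt(22))*2 = -114 + 2*I*sqrt(22)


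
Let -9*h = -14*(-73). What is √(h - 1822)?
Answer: 2*I*√4355/3 ≈ 43.995*I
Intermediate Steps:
h = -1022/9 (h = -(-14)*(-73)/9 = -⅑*1022 = -1022/9 ≈ -113.56)
√(h - 1822) = √(-1022/9 - 1822) = √(-17420/9) = 2*I*√4355/3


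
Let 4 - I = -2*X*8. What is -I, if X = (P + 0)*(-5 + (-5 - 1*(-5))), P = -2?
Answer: -164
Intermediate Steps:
X = 10 (X = (-2 + 0)*(-5 + (-5 - 1*(-5))) = -2*(-5 + (-5 + 5)) = -2*(-5 + 0) = -2*(-5) = 10)
I = 164 (I = 4 - (-2*10)*8 = 4 - (-20)*8 = 4 - 1*(-160) = 4 + 160 = 164)
-I = -1*164 = -164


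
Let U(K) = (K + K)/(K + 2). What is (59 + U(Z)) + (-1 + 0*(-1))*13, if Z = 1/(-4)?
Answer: 320/7 ≈ 45.714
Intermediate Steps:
Z = -¼ ≈ -0.25000
U(K) = 2*K/(2 + K) (U(K) = (2*K)/(2 + K) = 2*K/(2 + K))
(59 + U(Z)) + (-1 + 0*(-1))*13 = (59 + 2*(-¼)/(2 - ¼)) + (-1 + 0*(-1))*13 = (59 + 2*(-¼)/(7/4)) + (-1 + 0)*13 = (59 + 2*(-¼)*(4/7)) - 1*13 = (59 - 2/7) - 13 = 411/7 - 13 = 320/7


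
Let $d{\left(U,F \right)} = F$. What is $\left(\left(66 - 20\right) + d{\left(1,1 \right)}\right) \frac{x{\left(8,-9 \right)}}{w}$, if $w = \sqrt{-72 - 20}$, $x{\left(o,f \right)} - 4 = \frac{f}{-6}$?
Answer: $- \frac{517 i \sqrt{23}}{92} \approx - 26.951 i$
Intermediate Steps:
$x{\left(o,f \right)} = 4 - \frac{f}{6}$ ($x{\left(o,f \right)} = 4 + \frac{f}{-6} = 4 + f \left(- \frac{1}{6}\right) = 4 - \frac{f}{6}$)
$w = 2 i \sqrt{23}$ ($w = \sqrt{-92} = 2 i \sqrt{23} \approx 9.5917 i$)
$\left(\left(66 - 20\right) + d{\left(1,1 \right)}\right) \frac{x{\left(8,-9 \right)}}{w} = \left(\left(66 - 20\right) + 1\right) \frac{4 - - \frac{3}{2}}{2 i \sqrt{23}} = \left(46 + 1\right) \left(4 + \frac{3}{2}\right) \left(- \frac{i \sqrt{23}}{46}\right) = 47 \frac{11 \left(- \frac{i \sqrt{23}}{46}\right)}{2} = 47 \left(- \frac{11 i \sqrt{23}}{92}\right) = - \frac{517 i \sqrt{23}}{92}$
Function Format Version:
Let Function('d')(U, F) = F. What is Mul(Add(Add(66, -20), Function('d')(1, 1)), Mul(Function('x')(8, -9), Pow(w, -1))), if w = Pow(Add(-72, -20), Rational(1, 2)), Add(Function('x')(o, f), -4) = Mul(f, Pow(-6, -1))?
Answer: Mul(Rational(-517, 92), I, Pow(23, Rational(1, 2))) ≈ Mul(-26.951, I)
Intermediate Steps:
Function('x')(o, f) = Add(4, Mul(Rational(-1, 6), f)) (Function('x')(o, f) = Add(4, Mul(f, Pow(-6, -1))) = Add(4, Mul(f, Rational(-1, 6))) = Add(4, Mul(Rational(-1, 6), f)))
w = Mul(2, I, Pow(23, Rational(1, 2))) (w = Pow(-92, Rational(1, 2)) = Mul(2, I, Pow(23, Rational(1, 2))) ≈ Mul(9.5917, I))
Mul(Add(Add(66, -20), Function('d')(1, 1)), Mul(Function('x')(8, -9), Pow(w, -1))) = Mul(Add(Add(66, -20), 1), Mul(Add(4, Mul(Rational(-1, 6), -9)), Pow(Mul(2, I, Pow(23, Rational(1, 2))), -1))) = Mul(Add(46, 1), Mul(Add(4, Rational(3, 2)), Mul(Rational(-1, 46), I, Pow(23, Rational(1, 2))))) = Mul(47, Mul(Rational(11, 2), Mul(Rational(-1, 46), I, Pow(23, Rational(1, 2))))) = Mul(47, Mul(Rational(-11, 92), I, Pow(23, Rational(1, 2)))) = Mul(Rational(-517, 92), I, Pow(23, Rational(1, 2)))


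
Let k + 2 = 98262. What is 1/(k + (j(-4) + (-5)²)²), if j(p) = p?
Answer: 1/98701 ≈ 1.0132e-5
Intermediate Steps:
k = 98260 (k = -2 + 98262 = 98260)
1/(k + (j(-4) + (-5)²)²) = 1/(98260 + (-4 + (-5)²)²) = 1/(98260 + (-4 + 25)²) = 1/(98260 + 21²) = 1/(98260 + 441) = 1/98701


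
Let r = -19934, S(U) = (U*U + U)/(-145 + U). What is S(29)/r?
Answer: 15/39868 ≈ 0.00037624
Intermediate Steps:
S(U) = (U + U**2)/(-145 + U) (S(U) = (U**2 + U)/(-145 + U) = (U + U**2)/(-145 + U))
S(29)/r = (29*(1 + 29)/(-145 + 29))/(-19934) = (29*30/(-116))*(-1/19934) = (29*(-1/116)*30)*(-1/19934) = -15/2*(-1/19934) = 15/39868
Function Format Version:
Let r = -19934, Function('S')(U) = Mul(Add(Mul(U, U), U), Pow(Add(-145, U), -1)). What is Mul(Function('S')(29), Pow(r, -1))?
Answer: Rational(15, 39868) ≈ 0.00037624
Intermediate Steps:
Function('S')(U) = Mul(Pow(Add(-145, U), -1), Add(U, Pow(U, 2))) (Function('S')(U) = Mul(Add(Pow(U, 2), U), Pow(Add(-145, U), -1)) = Mul(Add(U, Pow(U, 2)), Pow(Add(-145, U), -1)) = Mul(Pow(Add(-145, U), -1), Add(U, Pow(U, 2))))
Mul(Function('S')(29), Pow(r, -1)) = Mul(Mul(29, Pow(Add(-145, 29), -1), Add(1, 29)), Pow(-19934, -1)) = Mul(Mul(29, Pow(-116, -1), 30), Rational(-1, 19934)) = Mul(Mul(29, Rational(-1, 116), 30), Rational(-1, 19934)) = Mul(Rational(-15, 2), Rational(-1, 19934)) = Rational(15, 39868)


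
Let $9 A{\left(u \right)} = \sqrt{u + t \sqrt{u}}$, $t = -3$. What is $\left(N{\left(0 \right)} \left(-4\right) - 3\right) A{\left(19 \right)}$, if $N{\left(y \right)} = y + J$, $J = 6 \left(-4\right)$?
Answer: $\frac{31 \sqrt{19 - 3 \sqrt{19}}}{3} \approx 25.149$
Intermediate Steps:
$J = -24$
$N{\left(y \right)} = -24 + y$ ($N{\left(y \right)} = y - 24 = -24 + y$)
$A{\left(u \right)} = \frac{\sqrt{u - 3 \sqrt{u}}}{9}$
$\left(N{\left(0 \right)} \left(-4\right) - 3\right) A{\left(19 \right)} = \left(\left(-24 + 0\right) \left(-4\right) - 3\right) \frac{\sqrt{19 - 3 \sqrt{19}}}{9} = \left(\left(-24\right) \left(-4\right) - 3\right) \frac{\sqrt{19 - 3 \sqrt{19}}}{9} = \left(96 - 3\right) \frac{\sqrt{19 - 3 \sqrt{19}}}{9} = 93 \frac{\sqrt{19 - 3 \sqrt{19}}}{9} = \frac{31 \sqrt{19 - 3 \sqrt{19}}}{3}$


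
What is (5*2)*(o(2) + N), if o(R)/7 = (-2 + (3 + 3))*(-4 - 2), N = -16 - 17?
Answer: -2010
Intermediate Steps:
N = -33
o(R) = -168 (o(R) = 7*((-2 + (3 + 3))*(-4 - 2)) = 7*((-2 + 6)*(-6)) = 7*(4*(-6)) = 7*(-24) = -168)
(5*2)*(o(2) + N) = (5*2)*(-168 - 33) = 10*(-201) = -2010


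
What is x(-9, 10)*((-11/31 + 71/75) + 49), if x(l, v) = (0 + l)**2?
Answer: 3113127/775 ≈ 4016.9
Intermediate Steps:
x(l, v) = l**2
x(-9, 10)*((-11/31 + 71/75) + 49) = (-9)**2*((-11/31 + 71/75) + 49) = 81*((-11*1/31 + 71*(1/75)) + 49) = 81*((-11/31 + 71/75) + 49) = 81*(1376/2325 + 49) = 81*(115301/2325) = 3113127/775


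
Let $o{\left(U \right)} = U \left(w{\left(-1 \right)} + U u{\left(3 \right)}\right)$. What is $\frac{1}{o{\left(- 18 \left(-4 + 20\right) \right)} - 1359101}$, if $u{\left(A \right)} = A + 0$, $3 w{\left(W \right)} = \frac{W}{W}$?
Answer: $- \frac{1}{1110365} \approx -9.006 \cdot 10^{-7}$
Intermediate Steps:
$w{\left(W \right)} = \frac{1}{3}$ ($w{\left(W \right)} = \frac{W \frac{1}{W}}{3} = \frac{1}{3} \cdot 1 = \frac{1}{3}$)
$u{\left(A \right)} = A$
$o{\left(U \right)} = U \left(\frac{1}{3} + 3 U\right)$ ($o{\left(U \right)} = U \left(\frac{1}{3} + U 3\right) = U \left(\frac{1}{3} + 3 U\right)$)
$\frac{1}{o{\left(- 18 \left(-4 + 20\right) \right)} - 1359101} = \frac{1}{\frac{- 18 \left(-4 + 20\right) \left(1 + 9 \left(- 18 \left(-4 + 20\right)\right)\right)}{3} - 1359101} = \frac{1}{\frac{\left(-18\right) 16 \left(1 + 9 \left(\left(-18\right) 16\right)\right)}{3} - 1359101} = \frac{1}{\frac{1}{3} \left(-288\right) \left(1 + 9 \left(-288\right)\right) - 1359101} = \frac{1}{\frac{1}{3} \left(-288\right) \left(1 - 2592\right) - 1359101} = \frac{1}{\frac{1}{3} \left(-288\right) \left(-2591\right) - 1359101} = \frac{1}{248736 - 1359101} = \frac{1}{-1110365} = - \frac{1}{1110365}$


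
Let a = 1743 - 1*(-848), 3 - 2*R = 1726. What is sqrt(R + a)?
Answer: sqrt(6918)/2 ≈ 41.587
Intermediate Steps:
R = -1723/2 (R = 3/2 - 1/2*1726 = 3/2 - 863 = -1723/2 ≈ -861.50)
a = 2591 (a = 1743 + 848 = 2591)
sqrt(R + a) = sqrt(-1723/2 + 2591) = sqrt(3459/2) = sqrt(6918)/2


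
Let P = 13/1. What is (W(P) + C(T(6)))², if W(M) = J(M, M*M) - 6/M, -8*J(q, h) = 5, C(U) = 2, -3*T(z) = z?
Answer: 9025/10816 ≈ 0.83441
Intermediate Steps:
T(z) = -z/3
P = 13 (P = 13*1 = 13)
J(q, h) = -5/8 (J(q, h) = -⅛*5 = -5/8)
W(M) = -5/8 - 6/M
(W(P) + C(T(6)))² = ((-5/8 - 6/13) + 2)² = (-113/104 + 2)² = (95/104)² = 9025/10816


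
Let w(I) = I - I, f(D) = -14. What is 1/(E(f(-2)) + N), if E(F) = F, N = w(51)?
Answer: -1/14 ≈ -0.071429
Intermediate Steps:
w(I) = 0
N = 0
1/(E(f(-2)) + N) = 1/(-14 + 0) = 1/(-14) = -1/14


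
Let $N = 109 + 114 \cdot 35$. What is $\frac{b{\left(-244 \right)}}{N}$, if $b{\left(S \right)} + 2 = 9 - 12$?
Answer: $- \frac{5}{4099} \approx -0.0012198$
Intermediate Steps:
$b{\left(S \right)} = -5$ ($b{\left(S \right)} = -2 + \left(9 - 12\right) = -2 - 3 = -5$)
$N = 4099$ ($N = 109 + 3990 = 4099$)
$\frac{b{\left(-244 \right)}}{N} = - \frac{5}{4099}$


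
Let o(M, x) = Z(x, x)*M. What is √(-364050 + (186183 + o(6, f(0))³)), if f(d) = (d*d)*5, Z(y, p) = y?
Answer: 3*I*√19763 ≈ 421.74*I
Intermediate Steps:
f(d) = 5*d² (f(d) = d²*5 = 5*d²)
o(M, x) = M*x (o(M, x) = x*M = M*x)
√(-364050 + (186183 + o(6, f(0))³)) = √(-364050 + (186183 + (6*(5*0²))³)) = √(-364050 + (186183 + (6*(5*0))³)) = √(-364050 + (186183 + (6*0)³)) = √(-364050 + (186183 + 0³)) = √(-364050 + (186183 + 0)) = √(-364050 + 186183) = √(-177867) = 3*I*√19763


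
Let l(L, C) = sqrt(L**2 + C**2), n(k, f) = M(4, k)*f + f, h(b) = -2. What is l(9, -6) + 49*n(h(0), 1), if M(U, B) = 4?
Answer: 245 + 3*sqrt(13) ≈ 255.82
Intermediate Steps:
n(k, f) = 5*f (n(k, f) = 4*f + f = 5*f)
l(L, C) = sqrt(C**2 + L**2)
l(9, -6) + 49*n(h(0), 1) = sqrt((-6)**2 + 9**2) + 49*(5*1) = sqrt(36 + 81) + 49*5 = sqrt(117) + 245 = 3*sqrt(13) + 245 = 245 + 3*sqrt(13)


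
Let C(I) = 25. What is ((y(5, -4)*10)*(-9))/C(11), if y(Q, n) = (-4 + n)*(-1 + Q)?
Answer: 576/5 ≈ 115.20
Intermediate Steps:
y(Q, n) = (-1 + Q)*(-4 + n)
((y(5, -4)*10)*(-9))/C(11) = (((4 - 1*(-4) - 4*5 + 5*(-4))*10)*(-9))/25 = (((4 + 4 - 20 - 20)*10)*(-9))*(1/25) = (-32*10*(-9))*(1/25) = -320*(-9)*(1/25) = 2880*(1/25) = 576/5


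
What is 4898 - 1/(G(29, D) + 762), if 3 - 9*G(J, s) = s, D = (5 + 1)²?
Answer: 11142947/2275 ≈ 4898.0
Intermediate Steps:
D = 36 (D = 6² = 36)
G(J, s) = ⅓ - s/9
4898 - 1/(G(29, D) + 762) = 4898 - 1/((⅓ - ⅑*36) + 762) = 4898 - 1/((⅓ - 4) + 762) = 4898 - 1/(-11/3 + 762) = 4898 - 1/2275/3 = 4898 - 1*3/2275 = 4898 - 3/2275 = 11142947/2275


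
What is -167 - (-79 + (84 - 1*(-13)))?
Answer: -185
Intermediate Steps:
-167 - (-79 + (84 - 1*(-13))) = -167 - (-79 + (84 + 13)) = -167 - (-79 + 97) = -167 - 1*18 = -167 - 18 = -185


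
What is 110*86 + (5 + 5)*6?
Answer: 9520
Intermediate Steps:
110*86 + (5 + 5)*6 = 9460 + 10*6 = 9460 + 60 = 9520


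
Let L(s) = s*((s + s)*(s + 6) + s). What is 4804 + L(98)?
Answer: 2012040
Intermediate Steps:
L(s) = s*(s + 2*s*(6 + s)) (L(s) = s*((2*s)*(6 + s) + s) = s*(2*s*(6 + s) + s) = s*(s + 2*s*(6 + s)))
4804 + L(98) = 4804 + 98²*(13 + 2*98) = 4804 + 9604*(13 + 196) = 4804 + 9604*209 = 4804 + 2007236 = 2012040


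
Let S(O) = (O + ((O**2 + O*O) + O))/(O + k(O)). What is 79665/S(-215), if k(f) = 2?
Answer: -3393729/18404 ≈ -184.40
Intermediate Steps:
S(O) = (2*O + 2*O**2)/(2 + O) (S(O) = (O + ((O**2 + O*O) + O))/(O + 2) = (O + ((O**2 + O**2) + O))/(2 + O) = (O + (2*O**2 + O))/(2 + O) = (O + (O + 2*O**2))/(2 + O) = (2*O + 2*O**2)/(2 + O))
79665/S(-215) = 79665/((2*(-215)*(1 - 215)/(2 - 215))) = 79665/((2*(-215)*(-214)/(-213))) = 79665/((2*(-215)*(-1/213)*(-214))) = 79665/(-92020/213) = 79665*(-213/92020) = -3393729/18404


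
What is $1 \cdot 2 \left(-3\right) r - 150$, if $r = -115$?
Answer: $540$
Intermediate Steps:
$1 \cdot 2 \left(-3\right) r - 150 = 1 \cdot 2 \left(-3\right) \left(-115\right) - 150 = 2 \left(-3\right) \left(-115\right) - 150 = \left(-6\right) \left(-115\right) - 150 = 690 - 150 = 540$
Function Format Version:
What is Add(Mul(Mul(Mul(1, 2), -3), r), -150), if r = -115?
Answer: 540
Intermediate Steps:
Add(Mul(Mul(Mul(1, 2), -3), r), -150) = Add(Mul(Mul(Mul(1, 2), -3), -115), -150) = Add(Mul(Mul(2, -3), -115), -150) = Add(Mul(-6, -115), -150) = Add(690, -150) = 540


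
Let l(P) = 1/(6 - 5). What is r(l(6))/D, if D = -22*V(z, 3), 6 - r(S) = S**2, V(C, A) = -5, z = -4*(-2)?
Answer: 1/22 ≈ 0.045455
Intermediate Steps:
z = 8
l(P) = 1 (l(P) = 1/1 = 1)
r(S) = 6 - S**2
D = 110 (D = -22*(-5) = 110)
r(l(6))/D = (6 - 1*1**2)/110 = (6 - 1*1)*(1/110) = (6 - 1)*(1/110) = 5*(1/110) = 1/22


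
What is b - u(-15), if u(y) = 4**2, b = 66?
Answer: 50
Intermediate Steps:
u(y) = 16
b - u(-15) = 66 - 1*16 = 66 - 16 = 50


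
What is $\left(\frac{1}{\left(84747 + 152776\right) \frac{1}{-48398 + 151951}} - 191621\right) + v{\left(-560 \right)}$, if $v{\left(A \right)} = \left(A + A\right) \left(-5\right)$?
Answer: $- \frac{44184162430}{237523} \approx -1.8602 \cdot 10^{5}$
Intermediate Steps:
$v{\left(A \right)} = - 10 A$ ($v{\left(A \right)} = 2 A \left(-5\right) = - 10 A$)
$\left(\frac{1}{\left(84747 + 152776\right) \frac{1}{-48398 + 151951}} - 191621\right) + v{\left(-560 \right)} = \left(\frac{1}{\left(84747 + 152776\right) \frac{1}{-48398 + 151951}} - 191621\right) - -5600 = \left(\frac{1}{237523 \cdot \frac{1}{103553}} - 191621\right) + 5600 = \left(\frac{1}{\frac{237523}{103553}} - 191621\right) + 5600 = \left(\frac{103553}{237523} - 191621\right) + 5600 = - \frac{45514291230}{237523} + 5600 = - \frac{44184162430}{237523}$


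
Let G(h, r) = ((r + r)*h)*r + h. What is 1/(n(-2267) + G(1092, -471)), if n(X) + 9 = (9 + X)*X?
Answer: 1/489620713 ≈ 2.0424e-9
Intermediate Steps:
n(X) = -9 + X*(9 + X) (n(X) = -9 + (9 + X)*X = -9 + X*(9 + X))
G(h, r) = h + 2*h*r² (G(h, r) = ((2*r)*h)*r + h = (2*h*r)*r + h = 2*h*r² + h = h + 2*h*r²)
1/(n(-2267) + G(1092, -471)) = 1/((-9 + (-2267)² + 9*(-2267)) + 1092*(1 + 2*(-471)²)) = 1/((-9 + 5139289 - 20403) + 1092*(1 + 2*221841)) = 1/(5118877 + 1092*(1 + 443682)) = 1/(5118877 + 1092*443683) = 1/(5118877 + 484501836) = 1/489620713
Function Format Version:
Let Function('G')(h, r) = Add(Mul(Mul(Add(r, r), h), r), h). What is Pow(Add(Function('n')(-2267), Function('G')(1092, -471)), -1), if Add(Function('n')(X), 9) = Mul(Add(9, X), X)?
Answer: Rational(1, 489620713) ≈ 2.0424e-9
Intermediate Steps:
Function('n')(X) = Add(-9, Mul(X, Add(9, X))) (Function('n')(X) = Add(-9, Mul(Add(9, X), X)) = Add(-9, Mul(X, Add(9, X))))
Function('G')(h, r) = Add(h, Mul(2, h, Pow(r, 2))) (Function('G')(h, r) = Add(Mul(Mul(Mul(2, r), h), r), h) = Add(Mul(Mul(2, h, r), r), h) = Add(Mul(2, h, Pow(r, 2)), h) = Add(h, Mul(2, h, Pow(r, 2))))
Pow(Add(Function('n')(-2267), Function('G')(1092, -471)), -1) = Pow(Add(Add(-9, Pow(-2267, 2), Mul(9, -2267)), Mul(1092, Add(1, Mul(2, Pow(-471, 2))))), -1) = Pow(Add(Add(-9, 5139289, -20403), Mul(1092, Add(1, Mul(2, 221841)))), -1) = Pow(Add(5118877, Mul(1092, Add(1, 443682))), -1) = Pow(Add(5118877, Mul(1092, 443683)), -1) = Pow(Add(5118877, 484501836), -1) = Pow(489620713, -1) = Rational(1, 489620713)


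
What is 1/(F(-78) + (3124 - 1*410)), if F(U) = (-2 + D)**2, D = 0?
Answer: 1/2718 ≈ 0.00036792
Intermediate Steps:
F(U) = 4 (F(U) = (-2 + 0)**2 = (-2)**2 = 4)
1/(F(-78) + (3124 - 1*410)) = 1/(4 + (3124 - 1*410)) = 1/(4 + (3124 - 410)) = 1/(4 + 2714) = 1/2718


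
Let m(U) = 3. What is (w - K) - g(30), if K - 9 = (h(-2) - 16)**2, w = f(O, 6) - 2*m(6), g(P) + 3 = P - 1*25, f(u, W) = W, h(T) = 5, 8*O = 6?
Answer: -132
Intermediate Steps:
O = 3/4 (O = (1/8)*6 = 3/4 ≈ 0.75000)
g(P) = -28 + P (g(P) = -3 + (P - 1*25) = -3 + (P - 25) = -3 + (-25 + P) = -28 + P)
w = 0 (w = 6 - 2*3 = 6 - 6 = 0)
K = 130 (K = 9 + (5 - 16)**2 = 9 + (-11)**2 = 9 + 121 = 130)
(w - K) - g(30) = (0 - 1*130) - (-28 + 30) = (0 - 130) - 1*2 = -130 - 2 = -132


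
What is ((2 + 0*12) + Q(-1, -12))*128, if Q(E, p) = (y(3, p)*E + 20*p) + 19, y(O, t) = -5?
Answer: -27392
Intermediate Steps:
Q(E, p) = 19 - 5*E + 20*p (Q(E, p) = (-5*E + 20*p) + 19 = 19 - 5*E + 20*p)
((2 + 0*12) + Q(-1, -12))*128 = ((2 + 0*12) + (19 - 5*(-1) + 20*(-12)))*128 = ((2 + 0) + (19 + 5 - 240))*128 = (2 - 216)*128 = -214*128 = -27392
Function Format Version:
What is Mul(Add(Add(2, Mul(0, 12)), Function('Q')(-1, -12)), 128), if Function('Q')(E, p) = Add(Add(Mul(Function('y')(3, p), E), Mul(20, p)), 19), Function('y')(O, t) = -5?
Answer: -27392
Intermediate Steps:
Function('Q')(E, p) = Add(19, Mul(-5, E), Mul(20, p)) (Function('Q')(E, p) = Add(Add(Mul(-5, E), Mul(20, p)), 19) = Add(19, Mul(-5, E), Mul(20, p)))
Mul(Add(Add(2, Mul(0, 12)), Function('Q')(-1, -12)), 128) = Mul(Add(Add(2, Mul(0, 12)), Add(19, Mul(-5, -1), Mul(20, -12))), 128) = Mul(Add(Add(2, 0), Add(19, 5, -240)), 128) = Mul(Add(2, -216), 128) = Mul(-214, 128) = -27392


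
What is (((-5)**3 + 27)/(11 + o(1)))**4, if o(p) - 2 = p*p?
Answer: 2401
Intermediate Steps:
o(p) = 2 + p**2 (o(p) = 2 + p*p = 2 + p**2)
(((-5)**3 + 27)/(11 + o(1)))**4 = (((-5)**3 + 27)/(11 + (2 + 1**2)))**4 = ((-125 + 27)/(11 + (2 + 1)))**4 = (-98/(11 + 3))**4 = (-98/14)**4 = (-98*1/14)**4 = (-7)**4 = 2401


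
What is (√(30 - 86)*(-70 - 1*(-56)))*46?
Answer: -1288*I*√14 ≈ -4819.3*I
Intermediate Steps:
(√(30 - 86)*(-70 - 1*(-56)))*46 = (√(-56)*(-70 + 56))*46 = ((2*I*√14)*(-14))*46 = -28*I*√14*46 = -1288*I*√14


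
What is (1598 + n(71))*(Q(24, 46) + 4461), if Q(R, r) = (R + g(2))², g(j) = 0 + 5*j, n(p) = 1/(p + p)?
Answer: 1274592789/142 ≈ 8.9760e+6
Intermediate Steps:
n(p) = 1/(2*p)
g(j) = 5*j
Q(R, r) = (10 + R)² (Q(R, r) = (R + 5*2)² = (R + 10)² = (10 + R)²)
(1598 + n(71))*(Q(24, 46) + 4461) = (1598 + (½)/71)*((10 + 24)² + 4461) = (1598 + (½)*(1/71))*(34² + 4461) = (1598 + 1/142)*(1156 + 4461) = (226917/142)*5617 = 1274592789/142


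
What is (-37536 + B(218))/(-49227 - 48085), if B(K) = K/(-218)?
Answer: 37537/97312 ≈ 0.38574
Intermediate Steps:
B(K) = -K/218 (B(K) = K*(-1/218) = -K/218)
(-37536 + B(218))/(-49227 - 48085) = (-37536 - 1/218*218)/(-49227 - 48085) = (-37536 - 1)/(-97312) = -37537*(-1/97312) = 37537/97312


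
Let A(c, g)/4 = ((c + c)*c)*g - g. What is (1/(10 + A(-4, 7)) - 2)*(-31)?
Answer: 54405/878 ≈ 61.965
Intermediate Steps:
A(c, g) = -4*g + 8*g*c² (A(c, g) = 4*(((c + c)*c)*g - g) = 4*(((2*c)*c)*g - g) = 4*((2*c²)*g - g) = 4*(2*g*c² - g) = 4*(-g + 2*g*c²) = -4*g + 8*g*c²)
(1/(10 + A(-4, 7)) - 2)*(-31) = (1/(10 + 4*7*(-1 + 2*(-4)²)) - 2)*(-31) = (1/(10 + 4*7*(-1 + 2*16)) - 2)*(-31) = (1/(10 + 4*7*(-1 + 32)) - 2)*(-31) = (1/(10 + 4*7*31) - 2)*(-31) = (1/(10 + 868) - 2)*(-31) = (1/878 - 2)*(-31) = -1755/878*(-31) = 54405/878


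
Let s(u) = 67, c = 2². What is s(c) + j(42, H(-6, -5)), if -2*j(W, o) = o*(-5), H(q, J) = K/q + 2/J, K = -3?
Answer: 269/4 ≈ 67.250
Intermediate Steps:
c = 4
H(q, J) = -3/q + 2/J
j(W, o) = 5*o/2 (j(W, o) = -o*(-5)/2 = -(-5)*o/2 = 5*o/2)
s(c) + j(42, H(-6, -5)) = 67 + 5*(-3/(-6) + 2/(-5))/2 = 67 + 5*(-3*(-⅙) + 2*(-⅕))/2 = 67 + 5*(½ - ⅖)/2 = 67 + (5/2)*(⅒) = 67 + ¼ = 269/4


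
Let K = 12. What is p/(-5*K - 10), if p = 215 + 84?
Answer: -299/70 ≈ -4.2714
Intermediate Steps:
p = 299
p/(-5*K - 10) = 299/(-5*12 - 10) = 299/(-60 - 10) = 299/(-70) = 299*(-1/70) = -299/70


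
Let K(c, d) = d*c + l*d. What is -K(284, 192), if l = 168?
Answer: -86784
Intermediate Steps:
K(c, d) = 168*d + c*d (K(c, d) = d*c + 168*d = c*d + 168*d = 168*d + c*d)
-K(284, 192) = -192*(168 + 284) = -192*452 = -1*86784 = -86784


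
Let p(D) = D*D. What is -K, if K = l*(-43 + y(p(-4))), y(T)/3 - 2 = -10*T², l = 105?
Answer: 810285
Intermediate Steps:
p(D) = D²
y(T) = 6 - 30*T² (y(T) = 6 + 3*(-10*T²) = 6 - 30*T²)
K = -810285 (K = 105*(-43 + (6 - 30*((-4)²)²)) = 105*(-43 + (6 - 30*16²)) = 105*(-43 + (6 - 30*256)) = 105*(-43 + (6 - 7680)) = 105*(-43 - 7674) = 105*(-7717) = -810285)
-K = -1*(-810285) = 810285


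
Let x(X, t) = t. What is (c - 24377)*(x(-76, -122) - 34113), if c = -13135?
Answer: 1284223320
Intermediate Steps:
(c - 24377)*(x(-76, -122) - 34113) = (-13135 - 24377)*(-122 - 34113) = -37512*(-34235) = 1284223320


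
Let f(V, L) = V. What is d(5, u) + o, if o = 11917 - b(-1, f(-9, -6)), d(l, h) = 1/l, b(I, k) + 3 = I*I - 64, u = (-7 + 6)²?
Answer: 59916/5 ≈ 11983.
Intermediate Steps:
u = 1 (u = (-1)² = 1)
b(I, k) = -67 + I² (b(I, k) = -3 + (I*I - 64) = -3 + (I² - 64) = -3 + (-64 + I²) = -67 + I²)
o = 11983 (o = 11917 - (-67 + (-1)²) = 11917 - (-67 + 1) = 11917 - 1*(-66) = 11917 + 66 = 11983)
d(5, u) + o = 1/5 + 11983 = ⅕ + 11983 = 59916/5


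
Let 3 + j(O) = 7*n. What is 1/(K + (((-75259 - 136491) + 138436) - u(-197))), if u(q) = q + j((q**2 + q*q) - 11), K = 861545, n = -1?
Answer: 1/788438 ≈ 1.2683e-6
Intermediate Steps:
j(O) = -10 (j(O) = -3 + 7*(-1) = -3 - 7 = -10)
u(q) = -10 + q (u(q) = q - 10 = -10 + q)
1/(K + (((-75259 - 136491) + 138436) - u(-197))) = 1/(861545 + (((-75259 - 136491) + 138436) - (-10 - 197))) = 1/(861545 + ((-211750 + 138436) - 1*(-207))) = 1/(861545 + (-73314 + 207)) = 1/(861545 - 73107) = 1/788438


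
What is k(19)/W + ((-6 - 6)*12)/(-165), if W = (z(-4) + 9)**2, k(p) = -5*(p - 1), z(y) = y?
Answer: -30/11 ≈ -2.7273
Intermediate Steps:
k(p) = 5 - 5*p (k(p) = -5*(-1 + p) = 5 - 5*p)
W = 25 (W = (-4 + 9)**2 = 5**2 = 25)
k(19)/W + ((-6 - 6)*12)/(-165) = (5 - 5*19)/25 + ((-6 - 6)*12)/(-165) = (5 - 95)*(1/25) - 12*12*(-1/165) = -90*1/25 - 144*(-1/165) = -18/5 + 48/55 = -30/11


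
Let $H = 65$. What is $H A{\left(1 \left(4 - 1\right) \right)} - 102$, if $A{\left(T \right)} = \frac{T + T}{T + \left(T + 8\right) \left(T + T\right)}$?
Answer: $- \frac{2216}{23} \approx -96.348$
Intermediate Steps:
$A{\left(T \right)} = \frac{2 T}{T + 2 T \left(8 + T\right)}$ ($A{\left(T \right)} = \frac{2 T}{T + \left(8 + T\right) 2 T} = \frac{2 T}{T + 2 T \left(8 + T\right)}$)
$H A{\left(1 \left(4 - 1\right) \right)} - 102 = 65 \frac{2}{17 + 2 \cdot 1 \left(4 - 1\right)} - 102 = 65 \frac{2}{17 + 2 \cdot 1 \cdot 3} - 102 = 65 \frac{2}{17 + 2 \cdot 3} - 102 = 65 \frac{2}{17 + 6} - 102 = 65 \cdot \frac{2}{23} - 102 = \frac{130}{23} - 102 = - \frac{2216}{23}$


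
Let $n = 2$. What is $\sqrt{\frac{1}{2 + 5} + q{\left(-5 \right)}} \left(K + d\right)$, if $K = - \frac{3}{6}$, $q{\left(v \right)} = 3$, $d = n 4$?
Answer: $\frac{15 \sqrt{154}}{14} \approx 13.296$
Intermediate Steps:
$d = 8$ ($d = 2 \cdot 4 = 8$)
$K = - \frac{1}{2}$ ($K = \left(-3\right) \frac{1}{6} = - \frac{1}{2} \approx -0.5$)
$\sqrt{\frac{1}{2 + 5} + q{\left(-5 \right)}} \left(K + d\right) = \sqrt{\frac{1}{2 + 5} + 3} \left(- \frac{1}{2} + 8\right) = \sqrt{\frac{1}{7} + 3} \cdot \frac{15}{2} = \sqrt{\frac{22}{7}} \cdot \frac{15}{2} = \frac{\sqrt{154}}{7} \cdot \frac{15}{2} = \frac{15 \sqrt{154}}{14}$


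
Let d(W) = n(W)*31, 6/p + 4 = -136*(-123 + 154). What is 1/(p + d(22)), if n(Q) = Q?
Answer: 2110/1439017 ≈ 0.0014663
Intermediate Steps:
p = -3/2110 (p = 6/(-4 - 136*(-123 + 154)) = 6/(-4 - 136*31) = 6/(-4 - 4216) = 6/(-4220) = 6*(-1/4220) = -3/2110 ≈ -0.0014218)
d(W) = 31*W (d(W) = W*31 = 31*W)
1/(p + d(22)) = 1/(-3/2110 + 31*22) = 1/(-3/2110 + 682) = 1/(1439017/2110) = 2110/1439017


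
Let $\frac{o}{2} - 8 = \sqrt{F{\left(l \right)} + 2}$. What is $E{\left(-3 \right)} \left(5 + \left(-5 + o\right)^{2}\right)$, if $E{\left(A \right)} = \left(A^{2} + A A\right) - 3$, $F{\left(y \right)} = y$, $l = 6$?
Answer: $2370 + 1320 \sqrt{2} \approx 4236.8$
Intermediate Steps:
$E{\left(A \right)} = -3 + 2 A^{2}$ ($E{\left(A \right)} = \left(A^{2} + A^{2}\right) - 3 = 2 A^{2} - 3 = -3 + 2 A^{2}$)
$o = 16 + 4 \sqrt{2}$ ($o = 16 + 2 \sqrt{6 + 2} = 16 + 2 \sqrt{8} = 16 + 2 \cdot 2 \sqrt{2} = 16 + 4 \sqrt{2} \approx 21.657$)
$E{\left(-3 \right)} \left(5 + \left(-5 + o\right)^{2}\right) = \left(-3 + 2 \left(-3\right)^{2}\right) \left(5 + \left(-5 + \left(16 + 4 \sqrt{2}\right)\right)^{2}\right) = \left(-3 + 2 \cdot 9\right) \left(5 + \left(11 + 4 \sqrt{2}\right)^{2}\right) = \left(-3 + 18\right) \left(5 + \left(11 + 4 \sqrt{2}\right)^{2}\right) = 15 \left(5 + \left(11 + 4 \sqrt{2}\right)^{2}\right) = 75 + 15 \left(11 + 4 \sqrt{2}\right)^{2}$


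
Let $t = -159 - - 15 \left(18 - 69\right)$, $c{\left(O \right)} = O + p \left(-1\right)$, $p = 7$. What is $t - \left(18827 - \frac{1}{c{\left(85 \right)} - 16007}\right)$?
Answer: $- \frac{314613680}{15929} \approx -19751.0$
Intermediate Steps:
$c{\left(O \right)} = -7 + O$ ($c{\left(O \right)} = O + 7 \left(-1\right) = O - 7 = -7 + O$)
$t = -924$ ($t = -159 - \left(-15\right) \left(-51\right) = -159 - 765 = -924$)
$t - \left(18827 - \frac{1}{c{\left(85 \right)} - 16007}\right) = -924 - \left(18827 - \frac{1}{\left(-7 + 85\right) - 16007}\right) = -924 - \left(18827 - \frac{1}{78 - 16007}\right) = -924 - \left(18827 - \frac{1}{-15929}\right) = -924 - \frac{299895284}{15929} = - \frac{314613680}{15929}$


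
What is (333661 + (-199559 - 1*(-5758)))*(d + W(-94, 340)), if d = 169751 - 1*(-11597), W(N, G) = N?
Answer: 25350184440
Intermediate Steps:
d = 181348 (d = 169751 + 11597 = 181348)
(333661 + (-199559 - 1*(-5758)))*(d + W(-94, 340)) = (333661 + (-199559 - 1*(-5758)))*(181348 - 94) = (333661 + (-199559 + 5758))*181254 = (333661 - 193801)*181254 = 139860*181254 = 25350184440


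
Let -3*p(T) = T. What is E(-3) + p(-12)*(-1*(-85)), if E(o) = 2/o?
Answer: 1018/3 ≈ 339.33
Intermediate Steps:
p(T) = -T/3
E(-3) + p(-12)*(-1*(-85)) = 2/(-3) + (-⅓*(-12))*(-1*(-85)) = 2*(-⅓) + 4*85 = -⅔ + 340 = 1018/3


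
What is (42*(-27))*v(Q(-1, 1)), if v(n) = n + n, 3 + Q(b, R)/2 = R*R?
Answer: 9072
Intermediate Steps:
Q(b, R) = -6 + 2*R² (Q(b, R) = -6 + 2*(R*R) = -6 + 2*R²)
v(n) = 2*n
(42*(-27))*v(Q(-1, 1)) = (42*(-27))*(2*(-6 + 2*1²)) = -2268*(-6 + 2*1) = -2268*(-6 + 2) = -2268*(-4) = -1134*(-8) = 9072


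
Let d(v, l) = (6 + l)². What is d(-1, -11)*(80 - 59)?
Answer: 525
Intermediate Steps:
d(-1, -11)*(80 - 59) = (6 - 11)²*(80 - 59) = (-5)²*21 = 25*21 = 525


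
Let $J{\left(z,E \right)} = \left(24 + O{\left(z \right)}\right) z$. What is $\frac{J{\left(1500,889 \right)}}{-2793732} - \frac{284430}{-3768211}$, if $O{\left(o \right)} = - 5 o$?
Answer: $\frac{3587611612230}{877280971121} \approx 4.0895$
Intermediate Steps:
$J{\left(z,E \right)} = z \left(24 - 5 z\right)$ ($J{\left(z,E \right)} = \left(24 - 5 z\right) z = z \left(24 - 5 z\right)$)
$\frac{J{\left(1500,889 \right)}}{-2793732} - \frac{284430}{-3768211} = \frac{1500 \left(24 - 7500\right)}{-2793732} - \frac{284430}{-3768211} = 1500 \left(24 - 7500\right) \left(- \frac{1}{2793732}\right) - - \frac{284430}{3768211} = 1500 \left(-7476\right) \left(- \frac{1}{2793732}\right) + \frac{284430}{3768211} = \left(-11214000\right) \left(- \frac{1}{2793732}\right) + \frac{284430}{3768211} = \frac{934500}{232811} + \frac{284430}{3768211} = \frac{3587611612230}{877280971121}$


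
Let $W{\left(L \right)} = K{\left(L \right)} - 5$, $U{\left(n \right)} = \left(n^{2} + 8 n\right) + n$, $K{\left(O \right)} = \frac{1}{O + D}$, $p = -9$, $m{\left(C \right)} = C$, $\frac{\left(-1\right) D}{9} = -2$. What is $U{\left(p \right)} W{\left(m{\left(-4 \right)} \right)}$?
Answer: $0$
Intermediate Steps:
$D = 18$ ($D = \left(-9\right) \left(-2\right) = 18$)
$K{\left(O \right)} = \frac{1}{18 + O}$ ($K{\left(O \right)} = \frac{1}{O + 18} = \frac{1}{18 + O}$)
$U{\left(n \right)} = n^{2} + 9 n$
$W{\left(L \right)} = -5 + \frac{1}{18 + L}$ ($W{\left(L \right)} = \frac{1}{18 + L} - 5 = -5 + \frac{1}{18 + L}$)
$U{\left(p \right)} W{\left(m{\left(-4 \right)} \right)} = - 9 \left(9 - 9\right) \frac{-89 - -20}{18 - 4} = \left(-9\right) 0 \frac{-89 + 20}{14} = 0 \cdot \frac{1}{14} \left(-69\right) = 0 \left(- \frac{69}{14}\right) = 0$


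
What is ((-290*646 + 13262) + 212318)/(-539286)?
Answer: -19120/269643 ≈ -0.070909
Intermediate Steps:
((-290*646 + 13262) + 212318)/(-539286) = ((-187340 + 13262) + 212318)*(-1/539286) = (-174078 + 212318)*(-1/539286) = 38240*(-1/539286) = -19120/269643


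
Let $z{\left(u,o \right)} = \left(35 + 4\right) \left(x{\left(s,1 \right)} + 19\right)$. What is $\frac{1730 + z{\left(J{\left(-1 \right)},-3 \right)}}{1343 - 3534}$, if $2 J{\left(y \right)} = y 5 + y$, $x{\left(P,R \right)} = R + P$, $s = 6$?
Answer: $- \frac{392}{313} \approx -1.2524$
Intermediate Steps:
$x{\left(P,R \right)} = P + R$
$J{\left(y \right)} = 3 y$ ($J{\left(y \right)} = \frac{y 5 + y}{2} = \frac{5 y + y}{2} = \frac{6 y}{2} = 3 y$)
$z{\left(u,o \right)} = 1014$ ($z{\left(u,o \right)} = \left(35 + 4\right) \left(\left(6 + 1\right) + 19\right) = 39 \left(7 + 19\right) = 39 \cdot 26 = 1014$)
$\frac{1730 + z{\left(J{\left(-1 \right)},-3 \right)}}{1343 - 3534} = \frac{1730 + 1014}{1343 - 3534} = \frac{2744}{-2191} = 2744 \left(- \frac{1}{2191}\right) = - \frac{392}{313}$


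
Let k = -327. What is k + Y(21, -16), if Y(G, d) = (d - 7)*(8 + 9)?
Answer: -718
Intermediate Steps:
Y(G, d) = -119 + 17*d (Y(G, d) = (-7 + d)*17 = -119 + 17*d)
k + Y(21, -16) = -327 + (-119 + 17*(-16)) = -327 + (-119 - 272) = -327 - 391 = -718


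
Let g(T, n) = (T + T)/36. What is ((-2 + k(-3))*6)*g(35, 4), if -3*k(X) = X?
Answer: -35/3 ≈ -11.667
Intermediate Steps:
k(X) = -X/3
g(T, n) = T/18 (g(T, n) = (2*T)*(1/36) = T/18)
((-2 + k(-3))*6)*g(35, 4) = ((-2 - 1/3*(-3))*6)*((1/18)*35) = ((-2 + 1)*6)*(35/18) = -1*6*(35/18) = -6*35/18 = -35/3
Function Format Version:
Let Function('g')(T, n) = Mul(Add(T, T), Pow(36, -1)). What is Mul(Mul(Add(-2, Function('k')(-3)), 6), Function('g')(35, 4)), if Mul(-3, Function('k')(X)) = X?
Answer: Rational(-35, 3) ≈ -11.667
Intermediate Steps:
Function('k')(X) = Mul(Rational(-1, 3), X)
Function('g')(T, n) = Mul(Rational(1, 18), T) (Function('g')(T, n) = Mul(Mul(2, T), Rational(1, 36)) = Mul(Rational(1, 18), T))
Mul(Mul(Add(-2, Function('k')(-3)), 6), Function('g')(35, 4)) = Mul(Mul(Add(-2, Mul(Rational(-1, 3), -3)), 6), Mul(Rational(1, 18), 35)) = Mul(Mul(Add(-2, 1), 6), Rational(35, 18)) = Mul(Mul(-1, 6), Rational(35, 18)) = Mul(-6, Rational(35, 18)) = Rational(-35, 3)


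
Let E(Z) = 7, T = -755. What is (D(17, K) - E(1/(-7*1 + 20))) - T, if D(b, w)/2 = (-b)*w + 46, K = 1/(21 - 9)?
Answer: 5023/6 ≈ 837.17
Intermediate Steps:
K = 1/12 ≈ 0.083333
D(b, w) = 92 - 2*b*w (D(b, w) = 2*((-b)*w + 46) = 2*(-b*w + 46) = 2*(46 - b*w) = 92 - 2*b*w)
(D(17, K) - E(1/(-7*1 + 20))) - T = ((92 - 2*17*1/12) - 1*7) - 1*(-755) = ((92 - 17/6) - 7) + 755 = (535/6 - 7) + 755 = 493/6 + 755 = 5023/6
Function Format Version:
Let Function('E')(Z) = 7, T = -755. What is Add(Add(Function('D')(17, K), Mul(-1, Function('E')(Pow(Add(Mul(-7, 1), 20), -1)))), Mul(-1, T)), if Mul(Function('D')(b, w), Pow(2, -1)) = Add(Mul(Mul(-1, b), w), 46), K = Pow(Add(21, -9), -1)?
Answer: Rational(5023, 6) ≈ 837.17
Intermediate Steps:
K = Rational(1, 12) (K = Pow(12, -1) = Rational(1, 12) ≈ 0.083333)
Function('D')(b, w) = Add(92, Mul(-2, b, w)) (Function('D')(b, w) = Mul(2, Add(Mul(Mul(-1, b), w), 46)) = Mul(2, Add(Mul(-1, b, w), 46)) = Mul(2, Add(46, Mul(-1, b, w))) = Add(92, Mul(-2, b, w)))
Add(Add(Function('D')(17, K), Mul(-1, Function('E')(Pow(Add(Mul(-7, 1), 20), -1)))), Mul(-1, T)) = Add(Add(Add(92, Mul(-2, 17, Rational(1, 12))), Mul(-1, 7)), Mul(-1, -755)) = Add(Add(Add(92, Rational(-17, 6)), -7), 755) = Add(Add(Rational(535, 6), -7), 755) = Add(Rational(493, 6), 755) = Rational(5023, 6)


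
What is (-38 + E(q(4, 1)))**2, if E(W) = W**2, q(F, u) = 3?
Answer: 841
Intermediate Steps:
(-38 + E(q(4, 1)))**2 = (-38 + 3**2)**2 = (-38 + 9)**2 = (-29)**2 = 841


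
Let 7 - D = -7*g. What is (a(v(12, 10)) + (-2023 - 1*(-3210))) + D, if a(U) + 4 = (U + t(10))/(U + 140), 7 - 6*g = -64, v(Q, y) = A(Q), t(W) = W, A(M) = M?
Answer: 290239/228 ≈ 1273.0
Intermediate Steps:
v(Q, y) = Q
g = 71/6 (g = 7/6 - 1/6*(-64) = 7/6 + 32/3 = 71/6 ≈ 11.833)
a(U) = -4 + (10 + U)/(140 + U) (a(U) = -4 + (U + 10)/(U + 140) = -4 + (10 + U)/(140 + U))
D = 539/6 (D = 7 - (-7)*71/6 = 7 - 1*(-497/6) = 7 + 497/6 = 539/6 ≈ 89.833)
(a(v(12, 10)) + (-2023 - 1*(-3210))) + D = ((-550 - 3*12)/(140 + 12) + (-2023 - 1*(-3210))) + 539/6 = ((-550 - 36)/152 + (-2023 + 3210)) + 539/6 = ((1/152)*(-586) + 1187) + 539/6 = (-293/76 + 1187) + 539/6 = 89919/76 + 539/6 = 290239/228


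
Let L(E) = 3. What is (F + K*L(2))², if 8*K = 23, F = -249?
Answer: 3697929/64 ≈ 57780.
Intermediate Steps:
K = 23/8 (K = (⅛)*23 = 23/8 ≈ 2.8750)
(F + K*L(2))² = (-249 + (23/8)*3)² = (-249 + 69/8)² = (-1923/8)² = 3697929/64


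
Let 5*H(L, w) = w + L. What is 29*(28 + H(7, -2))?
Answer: 841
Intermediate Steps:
H(L, w) = L/5 + w/5 (H(L, w) = (w + L)/5 = (L + w)/5 = L/5 + w/5)
29*(28 + H(7, -2)) = 29*(28 + ((⅕)*7 + (⅕)*(-2))) = 29*(28 + (7/5 - ⅖)) = 29*(28 + 1) = 29*29 = 841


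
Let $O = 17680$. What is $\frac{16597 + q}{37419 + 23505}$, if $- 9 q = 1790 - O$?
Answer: $\frac{165263}{548316} \approx 0.3014$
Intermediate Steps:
$q = \frac{15890}{9}$ ($q = - \frac{1790 - 17680}{9} = \left(- \frac{1}{9}\right) \left(-15890\right) = \frac{15890}{9} \approx 1765.6$)
$\frac{16597 + q}{37419 + 23505} = \frac{16597 + \frac{15890}{9}}{37419 + 23505} = \frac{165263}{9 \cdot 60924} = \frac{165263}{9} \cdot \frac{1}{60924} = \frac{165263}{548316}$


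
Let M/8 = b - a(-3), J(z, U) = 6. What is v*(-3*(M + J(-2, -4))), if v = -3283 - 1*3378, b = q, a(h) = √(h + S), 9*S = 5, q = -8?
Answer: -1159014 - 53288*I*√22 ≈ -1.159e+6 - 2.4994e+5*I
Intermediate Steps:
S = 5/9 (S = (⅑)*5 = 5/9 ≈ 0.55556)
a(h) = √(5/9 + h) (a(h) = √(h + 5/9) = √(5/9 + h))
b = -8
v = -6661 (v = -3283 - 3378 = -6661)
M = -64 - 8*I*√22/3 (M = 8*(-8 - √(5 + 9*(-3))/3) = 8*(-8 - √(5 - 27)/3) = 8*(-8 - √(-22)/3) = 8*(-8 - I*√22/3) = -64 - 8*I*√22/3 ≈ -64.0 - 12.508*I)
v*(-3*(M + J(-2, -4))) = -(-19983)*((-64 - 8*I*√22/3) + 6) = -(-19983)*(-58 - 8*I*√22/3) = -6661*(174 + 8*I*√22) = -1159014 - 53288*I*√22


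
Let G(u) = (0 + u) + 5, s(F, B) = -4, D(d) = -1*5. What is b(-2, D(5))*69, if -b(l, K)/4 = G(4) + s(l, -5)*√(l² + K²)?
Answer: -2484 + 1104*√29 ≈ 3461.2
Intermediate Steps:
D(d) = -5
G(u) = 5 + u (G(u) = u + 5 = 5 + u)
b(l, K) = -36 + 16*√(K² + l²) (b(l, K) = -4*((5 + 4) - 4*√(l² + K²)) = -4*(9 - 4*√(K² + l²)) = -36 + 16*√(K² + l²))
b(-2, D(5))*69 = (-36 + 16*√((-5)² + (-2)²))*69 = (-36 + 16*√(25 + 4))*69 = (-36 + 16*√29)*69 = -2484 + 1104*√29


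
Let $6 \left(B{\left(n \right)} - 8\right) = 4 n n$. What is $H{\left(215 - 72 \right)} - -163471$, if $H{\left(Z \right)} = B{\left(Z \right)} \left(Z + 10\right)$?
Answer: $2250493$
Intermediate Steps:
$B{\left(n \right)} = 8 + \frac{2 n^{2}}{3}$ ($B{\left(n \right)} = 8 + \frac{4 n n}{6} = 8 + \frac{4 n^{2}}{6} = 8 + \frac{2 n^{2}}{3}$)
$H{\left(Z \right)} = \left(8 + \frac{2 Z^{2}}{3}\right) \left(10 + Z\right)$ ($H{\left(Z \right)} = \left(8 + \frac{2 Z^{2}}{3}\right) \left(Z + 10\right) = \left(8 + \frac{2 Z^{2}}{3}\right) \left(10 + Z\right)$)
$H{\left(215 - 72 \right)} - -163471 = \frac{2 \left(10 + \left(215 - 72\right)\right) \left(12 + \left(215 - 72\right)^{2}\right)}{3} - -163471 = \frac{2 \left(10 + 143\right) \left(12 + 143^{2}\right)}{3} + 163471 = \frac{2}{3} \cdot 153 \left(12 + 20449\right) + 163471 = \frac{2}{3} \cdot 153 \cdot 20461 + 163471 = 2087022 + 163471 = 2250493$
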